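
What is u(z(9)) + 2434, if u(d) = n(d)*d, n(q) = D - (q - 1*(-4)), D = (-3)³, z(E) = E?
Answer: 2074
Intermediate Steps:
D = -27
n(q) = -31 - q (n(q) = -27 - (q - 1*(-4)) = -27 - (q + 4) = -27 - (4 + q) = -27 + (-4 - q) = -31 - q)
u(d) = d*(-31 - d) (u(d) = (-31 - d)*d = d*(-31 - d))
u(z(9)) + 2434 = -1*9*(31 + 9) + 2434 = -1*9*40 + 2434 = -360 + 2434 = 2074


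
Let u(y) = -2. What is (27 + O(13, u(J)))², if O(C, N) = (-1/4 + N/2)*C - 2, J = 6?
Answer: 1225/16 ≈ 76.563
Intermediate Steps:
O(C, N) = -2 + C*(-¼ + N/2) (O(C, N) = (-1*¼ + N*(½))*C - 2 = (-¼ + N/2)*C - 2 = C*(-¼ + N/2) - 2 = -2 + C*(-¼ + N/2))
(27 + O(13, u(J)))² = (27 + (-2 - ¼*13 + (½)*13*(-2)))² = (27 + (-2 - 13/4 - 13))² = (27 - 73/4)² = (35/4)² = 1225/16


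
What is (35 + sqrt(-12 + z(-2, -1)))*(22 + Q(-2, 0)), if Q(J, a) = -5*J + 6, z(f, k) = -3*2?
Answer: 1330 + 114*I*sqrt(2) ≈ 1330.0 + 161.22*I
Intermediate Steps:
z(f, k) = -6
Q(J, a) = 6 - 5*J
(35 + sqrt(-12 + z(-2, -1)))*(22 + Q(-2, 0)) = (35 + sqrt(-12 - 6))*(22 + (6 - 5*(-2))) = (35 + sqrt(-18))*(22 + (6 + 10)) = (35 + 3*I*sqrt(2))*(22 + 16) = (35 + 3*I*sqrt(2))*38 = 1330 + 114*I*sqrt(2)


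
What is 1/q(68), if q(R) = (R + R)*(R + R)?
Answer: 1/18496 ≈ 5.4066e-5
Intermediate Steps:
q(R) = 4*R² (q(R) = (2*R)*(2*R) = 4*R²)
1/q(68) = 1/(4*68²) = 1/(4*4624) = 1/18496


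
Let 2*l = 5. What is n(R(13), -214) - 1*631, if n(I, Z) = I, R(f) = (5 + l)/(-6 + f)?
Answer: -8819/14 ≈ -629.93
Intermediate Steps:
l = 5/2 (l = (½)*5 = 5/2 ≈ 2.5000)
R(f) = 15/(2*(-6 + f)) (R(f) = (5 + 5/2)/(-6 + f) = 15/(2*(-6 + f)))
n(R(13), -214) - 1*631 = 15/(2*(-6 + 13)) - 1*631 = (15/2)/7 - 631 = (15/2)*(⅐) - 631 = 15/14 - 631 = -8819/14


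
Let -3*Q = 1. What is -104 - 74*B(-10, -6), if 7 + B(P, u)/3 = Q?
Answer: 1524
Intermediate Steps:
Q = -1/3 (Q = -1/3*1 = -1/3 ≈ -0.33333)
B(P, u) = -22 (B(P, u) = -21 + 3*(-1/3) = -21 - 1 = -22)
-104 - 74*B(-10, -6) = -104 - 74*(-22) = -104 + 1628 = 1524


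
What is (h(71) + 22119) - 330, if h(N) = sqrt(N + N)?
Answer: 21789 + sqrt(142) ≈ 21801.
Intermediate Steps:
h(N) = sqrt(2)*sqrt(N) (h(N) = sqrt(2*N) = sqrt(2)*sqrt(N))
(h(71) + 22119) - 330 = (sqrt(2)*sqrt(71) + 22119) - 330 = (sqrt(142) + 22119) - 330 = (22119 + sqrt(142)) - 330 = 21789 + sqrt(142)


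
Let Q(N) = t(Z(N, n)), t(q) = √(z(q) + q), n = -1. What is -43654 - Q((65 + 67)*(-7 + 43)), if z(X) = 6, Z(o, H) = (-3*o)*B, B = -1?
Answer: -43654 - √14262 ≈ -43773.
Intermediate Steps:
Z(o, H) = 3*o (Z(o, H) = -3*o*(-1) = 3*o)
t(q) = √(6 + q)
Q(N) = √(6 + 3*N)
-43654 - Q((65 + 67)*(-7 + 43)) = -43654 - √(6 + 3*((65 + 67)*(-7 + 43))) = -43654 - √(6 + 3*(132*36)) = -43654 - √(6 + 3*4752) = -43654 - √(6 + 14256) = -43654 - √14262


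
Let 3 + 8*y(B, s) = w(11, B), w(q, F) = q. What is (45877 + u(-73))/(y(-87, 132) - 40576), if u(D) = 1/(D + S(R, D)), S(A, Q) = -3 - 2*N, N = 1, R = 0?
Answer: -715681/632970 ≈ -1.1307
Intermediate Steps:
S(A, Q) = -5 (S(A, Q) = -3 - 2*1 = -3 - 2 = -5)
y(B, s) = 1 (y(B, s) = -3/8 + (⅛)*11 = -3/8 + 11/8 = 1)
u(D) = 1/(-5 + D) (u(D) = 1/(D - 5) = 1/(-5 + D))
(45877 + u(-73))/(y(-87, 132) - 40576) = (45877 + 1/(-5 - 73))/(1 - 40576) = (45877 + 1/(-78))/(-40575) = (45877 - 1/78)*(-1/40575) = (3578405/78)*(-1/40575) = -715681/632970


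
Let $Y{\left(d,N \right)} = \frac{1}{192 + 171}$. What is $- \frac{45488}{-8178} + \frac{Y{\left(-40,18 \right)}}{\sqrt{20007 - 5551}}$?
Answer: $\frac{22744}{4089} + \frac{\sqrt{3614}}{2623764} \approx 5.5623$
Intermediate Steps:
$Y{\left(d,N \right)} = \frac{1}{363}$
$- \frac{45488}{-8178} + \frac{Y{\left(-40,18 \right)}}{\sqrt{20007 - 5551}} = - \frac{45488}{-8178} + \frac{1}{363 \sqrt{20007 - 5551}} = \left(-45488\right) \left(- \frac{1}{8178}\right) + \frac{1}{363 \sqrt{14456}} = \frac{22744}{4089} + \frac{1}{363 \cdot 2 \sqrt{3614}} = \frac{22744}{4089} + \frac{\frac{1}{7228} \sqrt{3614}}{363} = \frac{22744}{4089} + \frac{\sqrt{3614}}{2623764}$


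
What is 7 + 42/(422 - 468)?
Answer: 140/23 ≈ 6.0870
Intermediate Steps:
7 + 42/(422 - 468) = 7 + 42/(-46) = 7 + 42*(-1/46) = 7 - 21/23 = 140/23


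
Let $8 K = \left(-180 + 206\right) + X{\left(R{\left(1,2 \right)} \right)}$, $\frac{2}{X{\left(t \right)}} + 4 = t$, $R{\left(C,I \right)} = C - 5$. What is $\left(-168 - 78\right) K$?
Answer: $- \frac{12669}{16} \approx -791.81$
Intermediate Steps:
$R{\left(C,I \right)} = -5 + C$
$X{\left(t \right)} = \frac{2}{-4 + t}$
$K = \frac{103}{32}$ ($K = \frac{\left(-180 + 206\right) + \frac{2}{-4 + \left(-5 + 1\right)}}{8} = \frac{26 + \frac{2}{-4 - 4}}{8} = \frac{26 + \frac{2}{-8}}{8} = \frac{26 + 2 \left(- \frac{1}{8}\right)}{8} = \frac{26 - \frac{1}{4}}{8} = \frac{1}{8} \cdot \frac{103}{4} = \frac{103}{32} \approx 3.2188$)
$\left(-168 - 78\right) K = \left(-168 - 78\right) \frac{103}{32} = \left(-246\right) \frac{103}{32} = - \frac{12669}{16}$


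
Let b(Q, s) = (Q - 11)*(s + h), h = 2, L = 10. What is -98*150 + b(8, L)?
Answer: -14736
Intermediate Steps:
b(Q, s) = (-11 + Q)*(2 + s) (b(Q, s) = (Q - 11)*(s + 2) = (-11 + Q)*(2 + s))
-98*150 + b(8, L) = -98*150 + (-22 - 11*10 + 2*8 + 8*10) = -14700 + (-22 - 110 + 16 + 80) = -14700 - 36 = -14736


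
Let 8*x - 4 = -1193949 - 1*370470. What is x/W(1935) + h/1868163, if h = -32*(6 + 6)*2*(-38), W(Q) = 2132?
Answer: -974028152447/10621129376 ≈ -91.707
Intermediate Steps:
x = -1564415/8 (x = ½ + (-1193949 - 1*370470)/8 = ½ + (-1193949 - 370470)/8 = ½ + (⅛)*(-1564419) = ½ - 1564419/8 = -1564415/8 ≈ -1.9555e+5)
h = 29184 (h = -384*2*(-38) = -32*24*(-38) = -768*(-38) = 29184)
x/W(1935) + h/1868163 = -1564415/8/2132 + 29184/1868163 = -1564415/8*1/2132 + 29184*(1/1868163) = -1564415/17056 + 9728/622721 = -974028152447/10621129376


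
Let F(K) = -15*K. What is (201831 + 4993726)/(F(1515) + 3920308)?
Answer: 5195557/3897583 ≈ 1.3330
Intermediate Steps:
(201831 + 4993726)/(F(1515) + 3920308) = (201831 + 4993726)/(-15*1515 + 3920308) = 5195557/(-22725 + 3920308) = 5195557/3897583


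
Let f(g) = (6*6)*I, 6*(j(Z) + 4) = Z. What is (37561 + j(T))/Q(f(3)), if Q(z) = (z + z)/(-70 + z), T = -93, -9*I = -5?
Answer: -375415/8 ≈ -46927.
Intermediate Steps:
I = 5/9 (I = -1/9*(-5) = 5/9 ≈ 0.55556)
j(Z) = -4 + Z/6
f(g) = 20 (f(g) = (6*6)*(5/9) = 36*(5/9) = 20)
Q(z) = 2*z/(-70 + z) (Q(z) = (2*z)/(-70 + z) = 2*z/(-70 + z))
(37561 + j(T))/Q(f(3)) = (37561 + (-4 + (1/6)*(-93)))/((2*20/(-70 + 20))) = (37561 + (-4 - 31/2))/((2*20/(-50))) = (37561 - 39/2)/((2*20*(-1/50))) = 75083/(2*(-4/5)) = (75083/2)*(-5/4) = -375415/8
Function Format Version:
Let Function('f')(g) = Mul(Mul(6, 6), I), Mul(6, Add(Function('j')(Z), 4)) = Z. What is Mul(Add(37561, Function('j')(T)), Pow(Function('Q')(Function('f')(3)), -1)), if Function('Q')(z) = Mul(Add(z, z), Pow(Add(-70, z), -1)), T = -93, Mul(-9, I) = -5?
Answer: Rational(-375415, 8) ≈ -46927.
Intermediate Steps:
I = Rational(5, 9) (I = Mul(Rational(-1, 9), -5) = Rational(5, 9) ≈ 0.55556)
Function('j')(Z) = Add(-4, Mul(Rational(1, 6), Z))
Function('f')(g) = 20 (Function('f')(g) = Mul(Mul(6, 6), Rational(5, 9)) = Mul(36, Rational(5, 9)) = 20)
Function('Q')(z) = Mul(2, z, Pow(Add(-70, z), -1)) (Function('Q')(z) = Mul(Mul(2, z), Pow(Add(-70, z), -1)) = Mul(2, z, Pow(Add(-70, z), -1)))
Mul(Add(37561, Function('j')(T)), Pow(Function('Q')(Function('f')(3)), -1)) = Mul(Add(37561, Add(-4, Mul(Rational(1, 6), -93))), Pow(Mul(2, 20, Pow(Add(-70, 20), -1)), -1)) = Mul(Add(37561, Add(-4, Rational(-31, 2))), Pow(Mul(2, 20, Pow(-50, -1)), -1)) = Mul(Add(37561, Rational(-39, 2)), Pow(Mul(2, 20, Rational(-1, 50)), -1)) = Mul(Rational(75083, 2), Pow(Rational(-4, 5), -1)) = Mul(Rational(75083, 2), Rational(-5, 4)) = Rational(-375415, 8)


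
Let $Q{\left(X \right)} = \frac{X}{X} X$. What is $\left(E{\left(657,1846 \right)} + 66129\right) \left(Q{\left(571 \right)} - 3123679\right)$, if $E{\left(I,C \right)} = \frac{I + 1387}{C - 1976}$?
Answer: $- \frac{13421128764204}{65} \approx -2.0648 \cdot 10^{11}$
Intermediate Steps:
$E{\left(I,C \right)} = \frac{1387 + I}{-1976 + C}$
$Q{\left(X \right)} = X$ ($Q{\left(X \right)} = 1 X = X$)
$\left(E{\left(657,1846 \right)} + 66129\right) \left(Q{\left(571 \right)} - 3123679\right) = \left(\frac{1387 + 657}{-1976 + 1846} + 66129\right) \left(571 - 3123679\right) = \left(\frac{1}{-130} \cdot 2044 + 66129\right) \left(-3123108\right) = \left(\left(- \frac{1}{130}\right) 2044 + 66129\right) \left(-3123108\right) = \left(- \frac{1022}{65} + 66129\right) \left(-3123108\right) = \frac{4297363}{65} \left(-3123108\right) = - \frac{13421128764204}{65}$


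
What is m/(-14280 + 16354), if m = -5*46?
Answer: -115/1037 ≈ -0.11090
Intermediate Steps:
m = -230
m/(-14280 + 16354) = -230/(-14280 + 16354) = -230/2074 = -230*1/2074 = -115/1037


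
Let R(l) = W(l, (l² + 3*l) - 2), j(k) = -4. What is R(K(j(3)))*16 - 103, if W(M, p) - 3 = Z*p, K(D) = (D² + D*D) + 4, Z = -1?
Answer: -22487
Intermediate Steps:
K(D) = 4 + 2*D² (K(D) = (D² + D²) + 4 = 2*D² + 4 = 4 + 2*D²)
W(M, p) = 3 - p
R(l) = 5 - l² - 3*l (R(l) = 3 - ((l² + 3*l) - 2) = 3 - (-2 + l² + 3*l) = 3 + (2 - l² - 3*l) = 5 - l² - 3*l)
R(K(j(3)))*16 - 103 = (5 - (4 + 2*(-4)²)² - 3*(4 + 2*(-4)²))*16 - 103 = (5 - (4 + 2*16)² - 3*(4 + 2*16))*16 - 103 = (5 - (4 + 32)² - 3*(4 + 32))*16 - 103 = (5 - 1*36² - 3*36)*16 - 103 = (5 - 1*1296 - 108)*16 - 103 = (5 - 1296 - 108)*16 - 103 = -1399*16 - 103 = -22384 - 103 = -22487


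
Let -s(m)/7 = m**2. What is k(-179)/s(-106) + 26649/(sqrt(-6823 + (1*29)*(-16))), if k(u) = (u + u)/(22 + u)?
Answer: -179/6174182 - 1269*I*sqrt(7287)/347 ≈ -2.8992e-5 - 312.18*I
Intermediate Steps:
s(m) = -7*m**2
k(u) = 2*u/(22 + u) (k(u) = (2*u)/(22 + u) = 2*u/(22 + u))
k(-179)/s(-106) + 26649/(sqrt(-6823 + (1*29)*(-16))) = (2*(-179)/(22 - 179))/((-7*(-106)**2)) + 26649/(sqrt(-6823 + (1*29)*(-16))) = (2*(-179)/(-157))/((-7*11236)) + 26649/(sqrt(-6823 + 29*(-16))) = (2*(-179)*(-1/157))/(-78652) + 26649/(sqrt(-6823 - 464)) = (358/157)*(-1/78652) + 26649/(sqrt(-7287)) = -179/6174182 + 26649/((I*sqrt(7287))) = -179/6174182 + 26649*(-I*sqrt(7287)/7287) = -179/6174182 - 1269*I*sqrt(7287)/347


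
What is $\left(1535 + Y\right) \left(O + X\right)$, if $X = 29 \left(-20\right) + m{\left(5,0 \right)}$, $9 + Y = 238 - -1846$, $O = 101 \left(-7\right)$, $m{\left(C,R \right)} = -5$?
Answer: $-4664120$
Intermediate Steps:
$O = -707$
$Y = 2075$ ($Y = -9 + \left(238 - -1846\right) = -9 + \left(238 + 1846\right) = -9 + 2084 = 2075$)
$X = -585$ ($X = 29 \left(-20\right) - 5 = -580 - 5 = -585$)
$\left(1535 + Y\right) \left(O + X\right) = \left(1535 + 2075\right) \left(-707 - 585\right) = 3610 \left(-1292\right) = -4664120$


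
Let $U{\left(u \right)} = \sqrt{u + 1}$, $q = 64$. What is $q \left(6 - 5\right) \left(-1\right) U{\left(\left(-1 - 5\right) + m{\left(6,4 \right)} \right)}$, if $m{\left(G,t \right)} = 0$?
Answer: $- 64 i \sqrt{5} \approx - 143.11 i$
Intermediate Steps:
$U{\left(u \right)} = \sqrt{1 + u}$
$q \left(6 - 5\right) \left(-1\right) U{\left(\left(-1 - 5\right) + m{\left(6,4 \right)} \right)} = 64 \left(6 - 5\right) \left(-1\right) \sqrt{1 + \left(\left(-1 - 5\right) + 0\right)} = 64 \left(6 - 5\right) \left(-1\right) \sqrt{1 + \left(-6 + 0\right)} = 64 \cdot 1 \left(-1\right) \sqrt{1 - 6} = 64 \left(- \sqrt{-5}\right) = 64 \left(- i \sqrt{5}\right) = - 64 i \sqrt{5}$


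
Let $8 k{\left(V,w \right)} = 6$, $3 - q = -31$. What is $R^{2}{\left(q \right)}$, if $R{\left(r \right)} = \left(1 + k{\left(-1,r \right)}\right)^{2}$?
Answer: $\frac{2401}{256} \approx 9.3789$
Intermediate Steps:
$q = 34$ ($q = 3 - -31 = 3 + 31 = 34$)
$k{\left(V,w \right)} = \frac{3}{4}$ ($k{\left(V,w \right)} = \frac{1}{8} \cdot 6 = \frac{3}{4}$)
$R{\left(r \right)} = \frac{49}{16}$ ($R{\left(r \right)} = \left(1 + \frac{3}{4}\right)^{2} = \left(\frac{7}{4}\right)^{2} = \frac{49}{16}$)
$R^{2}{\left(q \right)} = \left(\frac{49}{16}\right)^{2} = \frac{2401}{256}$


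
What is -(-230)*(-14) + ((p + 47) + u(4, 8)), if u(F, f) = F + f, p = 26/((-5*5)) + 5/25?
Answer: -79046/25 ≈ -3161.8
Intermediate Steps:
p = -21/25 (p = 26/(-25) + 5*(1/25) = 26*(-1/25) + ⅕ = -26/25 + ⅕ = -21/25 ≈ -0.84000)
-(-230)*(-14) + ((p + 47) + u(4, 8)) = -(-230)*(-14) + ((-21/25 + 47) + (4 + 8)) = -46*70 + (1154/25 + 12) = -3220 + 1454/25 = -79046/25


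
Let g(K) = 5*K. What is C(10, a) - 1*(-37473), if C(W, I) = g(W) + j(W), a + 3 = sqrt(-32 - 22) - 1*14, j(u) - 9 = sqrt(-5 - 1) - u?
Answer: 37522 + I*sqrt(6) ≈ 37522.0 + 2.4495*I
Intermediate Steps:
j(u) = 9 - u + I*sqrt(6) (j(u) = 9 + (sqrt(-5 - 1) - u) = 9 + (sqrt(-6) - u) = 9 + (I*sqrt(6) - u) = 9 + (-u + I*sqrt(6)) = 9 - u + I*sqrt(6))
a = -17 + 3*I*sqrt(6) (a = -3 + (sqrt(-32 - 22) - 1*14) = -3 + (sqrt(-54) - 14) = -3 + (3*I*sqrt(6) - 14) = -3 + (-14 + 3*I*sqrt(6)) = -17 + 3*I*sqrt(6) ≈ -17.0 + 7.3485*I)
C(W, I) = 9 + 4*W + I*sqrt(6) (C(W, I) = 5*W + (9 - W + I*sqrt(6)) = 9 + 4*W + I*sqrt(6))
C(10, a) - 1*(-37473) = (9 + 4*10 + I*sqrt(6)) - 1*(-37473) = (9 + 40 + I*sqrt(6)) + 37473 = (49 + I*sqrt(6)) + 37473 = 37522 + I*sqrt(6)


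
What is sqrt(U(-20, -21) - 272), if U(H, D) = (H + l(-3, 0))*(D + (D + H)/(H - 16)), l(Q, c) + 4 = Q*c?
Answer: sqrt(1842)/3 ≈ 14.306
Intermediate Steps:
l(Q, c) = -4 + Q*c
U(H, D) = (-4 + H)*(D + (D + H)/(-16 + H)) (U(H, D) = (H + (-4 - 3*0))*(D + (D + H)/(H - 16)) = (H + (-4 + 0))*(D + (D + H)/(-16 + H)) = (H - 4)*(D + (D + H)/(-16 + H)) = (-4 + H)*(D + (D + H)/(-16 + H)))
sqrt(U(-20, -21) - 272) = sqrt(((-20)**2 - 4*(-20) + 60*(-21) - 21*(-20)**2 - 19*(-21)*(-20))/(-16 - 20) - 272) = sqrt((400 + 80 - 1260 - 21*400 - 7980)/(-36) - 272) = sqrt(-(400 + 80 - 1260 - 8400 - 7980)/36 - 272) = sqrt(-1/36*(-17160) - 272) = sqrt(1430/3 - 272) = sqrt(614/3) = sqrt(1842)/3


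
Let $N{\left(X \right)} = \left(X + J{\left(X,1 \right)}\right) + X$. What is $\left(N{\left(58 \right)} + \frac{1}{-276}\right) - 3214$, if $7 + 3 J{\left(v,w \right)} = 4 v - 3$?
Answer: $- \frac{834625}{276} \approx -3024.0$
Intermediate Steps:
$J{\left(v,w \right)} = - \frac{10}{3} + \frac{4 v}{3}$ ($J{\left(v,w \right)} = - \frac{7}{3} + \frac{4 v - 3}{3} = - \frac{7}{3} + \frac{-3 + 4 v}{3} = - \frac{7}{3} + \left(-1 + \frac{4 v}{3}\right) = - \frac{10}{3} + \frac{4 v}{3}$)
$N{\left(X \right)} = - \frac{10}{3} + \frac{10 X}{3}$ ($N{\left(X \right)} = \left(X + \left(- \frac{10}{3} + \frac{4 X}{3}\right)\right) + X = \left(- \frac{10}{3} + \frac{7 X}{3}\right) + X = - \frac{10}{3} + \frac{10 X}{3}$)
$\left(N{\left(58 \right)} + \frac{1}{-276}\right) - 3214 = \left(\left(- \frac{10}{3} + \frac{10}{3} \cdot 58\right) + \frac{1}{-276}\right) - 3214 = \left(\left(- \frac{10}{3} + \frac{580}{3}\right) - \frac{1}{276}\right) - 3214 = \left(190 - \frac{1}{276}\right) - 3214 = \frac{52439}{276} - 3214 = - \frac{834625}{276}$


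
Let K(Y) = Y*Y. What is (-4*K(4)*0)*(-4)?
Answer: 0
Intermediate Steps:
K(Y) = Y²
(-4*K(4)*0)*(-4) = (-4*4²*0)*(-4) = (-4*16*0)*(-4) = -64*0*(-4) = 0*(-4) = 0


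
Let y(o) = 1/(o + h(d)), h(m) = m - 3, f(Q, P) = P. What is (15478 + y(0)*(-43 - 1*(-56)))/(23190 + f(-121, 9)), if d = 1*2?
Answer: 5155/7733 ≈ 0.66662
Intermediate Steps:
d = 2
h(m) = -3 + m
y(o) = 1/(-1 + o) (y(o) = 1/(o + (-3 + 2)) = 1/(o - 1) = 1/(-1 + o))
(15478 + y(0)*(-43 - 1*(-56)))/(23190 + f(-121, 9)) = (15478 + (-43 - 1*(-56))/(-1 + 0))/(23190 + 9) = (15478 + (-43 + 56)/(-1))/23199 = (15478 - 1*13)*(1/23199) = (15478 - 13)*(1/23199) = 15465*(1/23199) = 5155/7733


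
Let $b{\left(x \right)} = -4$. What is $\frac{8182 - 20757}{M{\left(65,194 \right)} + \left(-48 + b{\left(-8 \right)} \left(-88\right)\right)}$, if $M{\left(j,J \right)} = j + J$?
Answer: $- \frac{12575}{563} \approx -22.336$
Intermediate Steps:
$M{\left(j,J \right)} = J + j$
$\frac{8182 - 20757}{M{\left(65,194 \right)} + \left(-48 + b{\left(-8 \right)} \left(-88\right)\right)} = \frac{8182 - 20757}{\left(194 + 65\right) - -304} = - \frac{12575}{259 + \left(-48 + 352\right)} = - \frac{12575}{259 + 304} = - \frac{12575}{563}$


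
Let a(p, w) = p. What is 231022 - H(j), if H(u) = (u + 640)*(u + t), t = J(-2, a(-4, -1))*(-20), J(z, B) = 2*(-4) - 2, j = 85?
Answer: 24397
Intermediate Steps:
J(z, B) = -10 (J(z, B) = -8 - 2 = -10)
t = 200 (t = -10*(-20) = 200)
H(u) = (200 + u)*(640 + u) (H(u) = (u + 640)*(u + 200) = (640 + u)*(200 + u) = (200 + u)*(640 + u))
231022 - H(j) = 231022 - (128000 + 85² + 840*85) = 231022 - (128000 + 7225 + 71400) = 231022 - 1*206625 = 231022 - 206625 = 24397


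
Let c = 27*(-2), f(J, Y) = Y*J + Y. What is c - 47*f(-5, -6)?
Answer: -1182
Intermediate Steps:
f(J, Y) = Y + J*Y (f(J, Y) = J*Y + Y = Y + J*Y)
c = -54
c - 47*f(-5, -6) = -54 - (-282)*(1 - 5) = -54 - (-282)*(-4) = -54 - 47*24 = -54 - 1128 = -1182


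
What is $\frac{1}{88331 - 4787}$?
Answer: $\frac{1}{83544} \approx 1.197 \cdot 10^{-5}$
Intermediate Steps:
$\frac{1}{88331 - 4787} = \frac{1}{83544}$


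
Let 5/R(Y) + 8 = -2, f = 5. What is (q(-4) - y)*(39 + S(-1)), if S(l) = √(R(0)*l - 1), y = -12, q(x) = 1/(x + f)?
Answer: 507 + 13*I*√2/2 ≈ 507.0 + 9.1924*I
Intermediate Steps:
q(x) = 1/(5 + x) (q(x) = 1/(x + 5) = 1/(5 + x))
R(Y) = -½ (R(Y) = 5/(-8 - 2) = 5/(-10) = 5*(-⅒) = -½)
S(l) = √(-1 - l/2) (S(l) = √(-l/2 - 1) = √(-1 - l/2))
(q(-4) - y)*(39 + S(-1)) = (1/(5 - 4) - 1*(-12))*(39 + √(-4 - 2*(-1))/2) = (1/1 + 12)*(39 + √(-4 + 2)/2) = (1 + 12)*(39 + √(-2)/2) = 13*(39 + (I*√2)/2) = 13*(39 + I*√2/2) = 507 + 13*I*√2/2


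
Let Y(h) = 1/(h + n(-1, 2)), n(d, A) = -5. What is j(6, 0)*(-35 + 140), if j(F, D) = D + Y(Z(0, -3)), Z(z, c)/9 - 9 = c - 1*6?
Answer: -21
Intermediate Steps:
Z(z, c) = 27 + 9*c (Z(z, c) = 81 + 9*(c - 1*6) = 81 + 9*(c - 6) = 81 + 9*(-6 + c) = 81 + (-54 + 9*c) = 27 + 9*c)
Y(h) = 1/(-5 + h) (Y(h) = 1/(h - 5) = 1/(-5 + h))
j(F, D) = -1/5 + D (j(F, D) = D + 1/(-5 + (27 + 9*(-3))) = D + 1/(-5 + (27 - 27)) = D + 1/(-5 + 0) = D + 1/(-5) = D - 1/5 = -1/5 + D)
j(6, 0)*(-35 + 140) = (-1/5 + 0)*(-35 + 140) = -1/5*105 = -21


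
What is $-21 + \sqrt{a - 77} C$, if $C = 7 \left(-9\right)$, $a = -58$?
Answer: $-21 - 189 i \sqrt{15} \approx -21.0 - 731.99 i$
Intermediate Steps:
$C = -63$
$-21 + \sqrt{a - 77} C = -21 + \sqrt{-58 - 77} \left(-63\right) = -21 + \sqrt{-135} \left(-63\right) = -21 + 3 i \sqrt{15} \left(-63\right) = -21 - 189 i \sqrt{15}$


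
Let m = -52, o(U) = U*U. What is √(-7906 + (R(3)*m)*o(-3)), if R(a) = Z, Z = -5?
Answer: 11*I*√46 ≈ 74.606*I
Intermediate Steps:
o(U) = U²
R(a) = -5
√(-7906 + (R(3)*m)*o(-3)) = √(-7906 - 5*(-52)*(-3)²) = √(-7906 + 260*9) = √(-7906 + 2340) = √(-5566) = 11*I*√46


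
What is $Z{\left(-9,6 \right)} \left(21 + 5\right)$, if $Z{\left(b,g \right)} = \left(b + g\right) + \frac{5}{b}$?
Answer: $- \frac{832}{9} \approx -92.444$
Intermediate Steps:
$Z{\left(b,g \right)} = b + g + \frac{5}{b}$
$Z{\left(-9,6 \right)} \left(21 + 5\right) = \left(-9 + 6 + \frac{5}{-9}\right) \left(21 + 5\right) = \left(-9 + 6 + 5 \left(- \frac{1}{9}\right)\right) 26 = \left(-9 + 6 - \frac{5}{9}\right) 26 = \left(- \frac{32}{9}\right) 26 = - \frac{832}{9}$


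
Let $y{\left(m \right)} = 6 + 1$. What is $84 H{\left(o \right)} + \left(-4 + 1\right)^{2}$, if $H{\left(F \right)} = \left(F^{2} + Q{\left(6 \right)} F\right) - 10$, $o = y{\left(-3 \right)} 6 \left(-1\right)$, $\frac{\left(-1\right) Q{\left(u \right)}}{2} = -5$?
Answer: $112065$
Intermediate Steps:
$Q{\left(u \right)} = 10$ ($Q{\left(u \right)} = \left(-2\right) \left(-5\right) = 10$)
$y{\left(m \right)} = 7$
$o = -42$ ($o = 7 \cdot 6 \left(-1\right) = 42 \left(-1\right) = -42$)
$H{\left(F \right)} = -10 + F^{2} + 10 F$ ($H{\left(F \right)} = \left(F^{2} + 10 F\right) - 10 = -10 + F^{2} + 10 F$)
$84 H{\left(o \right)} + \left(-4 + 1\right)^{2} = 84 \left(-10 + \left(-42\right)^{2} + 10 \left(-42\right)\right) + \left(-4 + 1\right)^{2} = 84 \left(-10 + 1764 - 420\right) + \left(-3\right)^{2} = 84 \cdot 1334 + 9 = 112056 + 9 = 112065$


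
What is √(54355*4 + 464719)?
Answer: √682139 ≈ 825.92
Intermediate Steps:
√(54355*4 + 464719) = √(217420 + 464719) = √682139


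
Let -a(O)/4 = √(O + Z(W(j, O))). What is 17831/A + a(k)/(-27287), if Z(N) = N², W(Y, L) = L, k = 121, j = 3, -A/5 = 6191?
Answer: -17831/30955 + 44*√122/27287 ≈ -0.55822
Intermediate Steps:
A = -30955 (A = -5*6191 = -30955)
a(O) = -4*√(O + O²)
17831/A + a(k)/(-27287) = 17831/(-30955) - 4*11*√(1 + 121)/(-27287) = 17831*(-1/30955) - 4*11*√122*(-1/27287) = -17831/30955 - 44*√122*(-1/27287) = -17831/30955 + 44*√122/27287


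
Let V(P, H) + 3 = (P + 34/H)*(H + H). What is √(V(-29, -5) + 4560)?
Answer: √4915 ≈ 70.107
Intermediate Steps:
V(P, H) = -3 + 2*H*(P + 34/H) (V(P, H) = -3 + (P + 34/H)*(H + H) = -3 + (P + 34/H)*(2*H) = -3 + 2*H*(P + 34/H))
√(V(-29, -5) + 4560) = √((65 + 2*(-5)*(-29)) + 4560) = √((65 + 290) + 4560) = √(355 + 4560) = √4915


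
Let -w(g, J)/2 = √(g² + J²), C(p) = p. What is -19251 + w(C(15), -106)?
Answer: -19251 - 2*√11461 ≈ -19465.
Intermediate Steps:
w(g, J) = -2*√(J² + g²) (w(g, J) = -2*√(g² + J²) = -2*√(J² + g²))
-19251 + w(C(15), -106) = -19251 - 2*√((-106)² + 15²) = -19251 - 2*√(11236 + 225) = -19251 - 2*√11461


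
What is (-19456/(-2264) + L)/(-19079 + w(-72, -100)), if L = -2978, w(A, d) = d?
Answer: 280114/1809219 ≈ 0.15483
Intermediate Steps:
(-19456/(-2264) + L)/(-19079 + w(-72, -100)) = (-19456/(-2264) - 2978)/(-19079 - 100) = (-19456*(-1/2264) - 2978)/(-19179) = (2432/283 - 2978)*(-1/19179) = -840342/283*(-1/19179) = 280114/1809219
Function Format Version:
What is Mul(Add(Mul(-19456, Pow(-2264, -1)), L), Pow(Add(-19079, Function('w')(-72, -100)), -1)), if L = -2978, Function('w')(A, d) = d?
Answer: Rational(280114, 1809219) ≈ 0.15483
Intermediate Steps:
Mul(Add(Mul(-19456, Pow(-2264, -1)), L), Pow(Add(-19079, Function('w')(-72, -100)), -1)) = Mul(Add(Mul(-19456, Pow(-2264, -1)), -2978), Pow(Add(-19079, -100), -1)) = Mul(Add(Mul(-19456, Rational(-1, 2264)), -2978), Pow(-19179, -1)) = Mul(Add(Rational(2432, 283), -2978), Rational(-1, 19179)) = Mul(Rational(-840342, 283), Rational(-1, 19179)) = Rational(280114, 1809219)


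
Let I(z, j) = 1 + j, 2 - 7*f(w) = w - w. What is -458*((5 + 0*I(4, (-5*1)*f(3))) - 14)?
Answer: 4122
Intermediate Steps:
f(w) = 2/7 (f(w) = 2/7 - (w - w)/7 = 2/7 - ⅐*0 = 2/7 + 0 = 2/7)
-458*((5 + 0*I(4, (-5*1)*f(3))) - 14) = -458*((5 + 0*(1 - 5*1*(2/7))) - 14) = -458*((5 + 0*(1 - 5*2/7)) - 14) = -458*((5 + 0*(1 - 10/7)) - 14) = -458*((5 + 0*(-3/7)) - 14) = -458*((5 + 0) - 14) = -458*(5 - 14) = -458*(-9) = 4122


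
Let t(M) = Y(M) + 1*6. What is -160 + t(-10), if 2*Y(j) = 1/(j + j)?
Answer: -6161/40 ≈ -154.02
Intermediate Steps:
Y(j) = 1/(4*j) (Y(j) = 1/(2*(j + j)) = 1/(2*((2*j))) = (1/(2*j))/2 = 1/(4*j))
t(M) = 6 + 1/(4*M) (t(M) = 1/(4*M) + 1*6 = 1/(4*M) + 6 = 6 + 1/(4*M))
-160 + t(-10) = -160 + (6 + (¼)/(-10)) = -160 + (6 + (¼)*(-⅒)) = -160 + (6 - 1/40) = -160 + 239/40 = -6161/40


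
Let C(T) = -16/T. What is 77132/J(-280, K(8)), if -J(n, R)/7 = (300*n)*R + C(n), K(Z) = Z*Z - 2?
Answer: 192830/91139999 ≈ 0.0021158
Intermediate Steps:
K(Z) = -2 + Z² (K(Z) = Z² - 2 = -2 + Z²)
J(n, R) = 112/n - 2100*R*n (J(n, R) = -7*((300*n)*R - 16/n) = -7*(300*R*n - 16/n) = -7*(-16/n + 300*R*n) = 112/n - 2100*R*n)
77132/J(-280, K(8)) = 77132/(112/(-280) - 2100*(-2 + 8²)*(-280)) = 77132/(112*(-1/280) - 2100*(-2 + 64)*(-280)) = 77132/(-⅖ - 2100*62*(-280)) = 77132/(-⅖ + 36456000) = 77132/(182279998/5) = 77132*(5/182279998) = 192830/91139999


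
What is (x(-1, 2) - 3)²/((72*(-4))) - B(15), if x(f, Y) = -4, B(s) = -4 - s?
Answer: 5423/288 ≈ 18.830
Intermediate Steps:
(x(-1, 2) - 3)²/((72*(-4))) - B(15) = (-4 - 3)²/((72*(-4))) - (-4 - 1*15) = (-7)²/(-288) - (-4 - 15) = 49*(-1/288) - 1*(-19) = -49/288 + 19 = 5423/288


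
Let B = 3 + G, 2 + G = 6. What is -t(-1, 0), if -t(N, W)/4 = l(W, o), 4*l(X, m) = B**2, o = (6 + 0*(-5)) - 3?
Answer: 49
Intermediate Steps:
G = 4 (G = -2 + 6 = 4)
o = 3 (o = (6 + 0) - 3 = 6 - 3 = 3)
B = 7 (B = 3 + 4 = 7)
l(X, m) = 49/4 (l(X, m) = (1/4)*7**2 = (1/4)*49 = 49/4)
t(N, W) = -49 (t(N, W) = -4*49/4 = -49)
-t(-1, 0) = -1*(-49) = 49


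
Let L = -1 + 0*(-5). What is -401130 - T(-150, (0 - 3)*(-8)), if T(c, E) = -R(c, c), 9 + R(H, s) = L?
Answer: -401140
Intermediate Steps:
L = -1 (L = -1 + 0 = -1)
R(H, s) = -10 (R(H, s) = -9 - 1 = -10)
T(c, E) = 10 (T(c, E) = -1*(-10) = 10)
-401130 - T(-150, (0 - 3)*(-8)) = -401130 - 1*10 = -401130 - 10 = -401140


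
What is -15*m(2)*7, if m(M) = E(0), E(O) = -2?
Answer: 210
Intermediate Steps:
m(M) = -2
-15*m(2)*7 = -15*(-2)*7 = 30*7 = 210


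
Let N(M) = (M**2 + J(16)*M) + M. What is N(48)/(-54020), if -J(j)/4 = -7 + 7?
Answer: -588/13505 ≈ -0.043539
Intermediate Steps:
J(j) = 0 (J(j) = -4*(-7 + 7) = -4*0 = 0)
N(M) = M + M**2 (N(M) = (M**2 + 0*M) + M = (M**2 + 0) + M = M**2 + M = M + M**2)
N(48)/(-54020) = (48*(1 + 48))/(-54020) = (48*49)*(-1/54020) = 2352*(-1/54020) = -588/13505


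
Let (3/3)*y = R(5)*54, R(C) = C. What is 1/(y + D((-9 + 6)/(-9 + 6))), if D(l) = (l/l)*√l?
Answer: 1/271 ≈ 0.0036900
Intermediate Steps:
D(l) = √l (D(l) = 1*√l = √l)
y = 270 (y = 5*54 = 270)
1/(y + D((-9 + 6)/(-9 + 6))) = 1/(270 + √((-9 + 6)/(-9 + 6))) = 1/(270 + √(-3/(-3))) = 1/(270 + √(-3*(-⅓))) = 1/(270 + √1) = 1/(270 + 1) = 1/271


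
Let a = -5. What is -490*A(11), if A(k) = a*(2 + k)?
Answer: 31850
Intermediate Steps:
A(k) = -10 - 5*k (A(k) = -5*(2 + k) = -10 - 5*k)
-490*A(11) = -490*(-10 - 5*11) = -490*(-10 - 55) = -490*(-65) = 31850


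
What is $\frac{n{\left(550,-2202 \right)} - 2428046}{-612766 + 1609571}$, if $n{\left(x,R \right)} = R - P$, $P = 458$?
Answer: $- \frac{2430706}{996805} \approx -2.4385$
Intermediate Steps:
$n{\left(x,R \right)} = -458 + R$ ($n{\left(x,R \right)} = R - 458 = -458 + R$)
$\frac{n{\left(550,-2202 \right)} - 2428046}{-612766 + 1609571} = \frac{\left(-458 - 2202\right) - 2428046}{-612766 + 1609571} = \frac{-2660 - 2428046}{996805} = \left(-2430706\right) \frac{1}{996805} = - \frac{2430706}{996805}$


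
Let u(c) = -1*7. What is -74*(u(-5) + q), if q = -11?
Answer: 1332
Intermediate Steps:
u(c) = -7
-74*(u(-5) + q) = -74*(-7 - 11) = -74*(-18) = 1332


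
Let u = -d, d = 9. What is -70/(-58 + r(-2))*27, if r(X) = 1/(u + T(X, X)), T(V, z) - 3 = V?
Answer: 1008/31 ≈ 32.516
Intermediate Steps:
T(V, z) = 3 + V
u = -9 (u = -1*9 = -9)
r(X) = 1/(-6 + X) (r(X) = 1/(-9 + (3 + X)) = 1/(-6 + X))
-70/(-58 + r(-2))*27 = -70/(-58 + 1/(-6 - 2))*27 = -70/(-58 + 1/(-8))*27 = -70/(-58 - ⅛)*27 = -70/(-465/8)*27 = -70*(-8/465)*27 = (112/93)*27 = 1008/31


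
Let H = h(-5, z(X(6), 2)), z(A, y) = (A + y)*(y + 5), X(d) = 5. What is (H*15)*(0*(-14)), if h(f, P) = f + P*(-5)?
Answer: 0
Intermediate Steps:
z(A, y) = (5 + y)*(A + y) (z(A, y) = (A + y)*(5 + y) = (5 + y)*(A + y))
h(f, P) = f - 5*P
H = -250 (H = -5 - 5*(2² + 5*5 + 5*2 + 5*2) = -5 - 5*(4 + 25 + 10 + 10) = -5 - 5*49 = -5 - 245 = -250)
(H*15)*(0*(-14)) = (-250*15)*(0*(-14)) = -3750*0 = 0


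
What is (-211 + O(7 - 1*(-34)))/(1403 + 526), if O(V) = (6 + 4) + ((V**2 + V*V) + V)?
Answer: 3202/1929 ≈ 1.6599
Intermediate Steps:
O(V) = 10 + V + 2*V**2 (O(V) = 10 + ((V**2 + V**2) + V) = 10 + (2*V**2 + V) = 10 + (V + 2*V**2) = 10 + V + 2*V**2)
(-211 + O(7 - 1*(-34)))/(1403 + 526) = (-211 + (10 + (7 - 1*(-34)) + 2*(7 - 1*(-34))**2))/(1403 + 526) = (-211 + (10 + (7 + 34) + 2*(7 + 34)**2))/1929 = (-211 + (10 + 41 + 2*41**2))*(1/1929) = (-211 + (10 + 41 + 2*1681))*(1/1929) = (-211 + (10 + 41 + 3362))*(1/1929) = (-211 + 3413)*(1/1929) = 3202*(1/1929) = 3202/1929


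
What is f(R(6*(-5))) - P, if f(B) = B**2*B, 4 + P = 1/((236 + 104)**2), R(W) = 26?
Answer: 2032247999/115600 ≈ 17580.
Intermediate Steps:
P = -462399/115600 (P = -4 + 1/((236 + 104)**2) = -4 + 1/(340**2) = -4 + 1/115600 = -462399/115600 ≈ -4.0000)
f(B) = B**3
f(R(6*(-5))) - P = 26**3 - 1*(-462399/115600) = 17576 + 462399/115600 = 2032247999/115600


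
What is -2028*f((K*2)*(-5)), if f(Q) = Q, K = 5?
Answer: 101400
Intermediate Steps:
-2028*f((K*2)*(-5)) = -2028*5*2*(-5) = -20280*(-5) = -2028*(-50) = 101400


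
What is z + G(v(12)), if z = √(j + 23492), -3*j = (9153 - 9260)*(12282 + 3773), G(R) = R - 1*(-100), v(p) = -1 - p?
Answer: 87 + √5365083/3 ≈ 859.09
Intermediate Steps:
G(R) = 100 + R (G(R) = R + 100 = 100 + R)
j = 1717885/3 (j = -(9153 - 9260)*(12282 + 3773)/3 = -(-107)*16055/3 = -⅓*(-1717885) = 1717885/3 ≈ 5.7263e+5)
z = √5365083/3 (z = √(1717885/3 + 23492) = √(1788361/3) = √5365083/3 ≈ 772.09)
z + G(v(12)) = √5365083/3 + (100 + (-1 - 1*12)) = √5365083/3 + (100 + (-1 - 12)) = √5365083/3 + (100 - 13) = √5365083/3 + 87 = 87 + √5365083/3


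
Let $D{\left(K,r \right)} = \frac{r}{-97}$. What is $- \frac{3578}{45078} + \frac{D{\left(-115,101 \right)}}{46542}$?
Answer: $- \frac{897649925}{11305998154} \approx -0.079396$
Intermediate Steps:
$D{\left(K,r \right)} = - \frac{r}{97}$ ($D{\left(K,r \right)} = r \left(- \frac{1}{97}\right) = - \frac{r}{97}$)
$- \frac{3578}{45078} + \frac{D{\left(-115,101 \right)}}{46542} = - \frac{3578}{45078} + \frac{\left(- \frac{1}{97}\right) 101}{46542} = \left(-3578\right) \frac{1}{45078} - \frac{101}{4514574} = - \frac{1789}{22539} - \frac{101}{4514574} = - \frac{897649925}{11305998154}$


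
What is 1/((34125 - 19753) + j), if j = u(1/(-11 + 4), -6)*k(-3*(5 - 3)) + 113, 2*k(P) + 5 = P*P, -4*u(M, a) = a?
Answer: 4/58033 ≈ 6.8926e-5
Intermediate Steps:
u(M, a) = -a/4
k(P) = -5/2 + P**2/2 (k(P) = -5/2 + (P*P)/2 = -5/2 + P**2/2)
j = 545/4 (j = (-1/4*(-6))*(-5/2 + (-3*(5 - 3))**2/2) + 113 = 3*(-5/2 + (-3*2)**2/2)/2 + 113 = 3*(-5/2 + (1/2)*(-6)**2)/2 + 113 = 3*(-5/2 + (1/2)*36)/2 + 113 = 3*(-5/2 + 18)/2 + 113 = (3/2)*(31/2) + 113 = 93/4 + 113 = 545/4 ≈ 136.25)
1/((34125 - 19753) + j) = 1/((34125 - 19753) + 545/4) = 1/(14372 + 545/4) = 1/(58033/4) = 4/58033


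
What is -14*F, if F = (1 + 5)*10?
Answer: -840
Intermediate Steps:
F = 60 (F = 6*10 = 60)
-14*F = -14*60 = -840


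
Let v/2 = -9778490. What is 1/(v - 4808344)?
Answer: -1/24365324 ≈ -4.1042e-8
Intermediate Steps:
v = -19556980 (v = 2*(-9778490) = -19556980)
1/(v - 4808344) = 1/(-19556980 - 4808344) = 1/(-24365324) = -1/24365324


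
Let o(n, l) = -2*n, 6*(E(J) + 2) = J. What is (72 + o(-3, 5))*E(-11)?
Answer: -299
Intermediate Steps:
E(J) = -2 + J/6
(72 + o(-3, 5))*E(-11) = (72 - 2*(-3))*(-2 + (⅙)*(-11)) = (72 + 6)*(-2 - 11/6) = 78*(-23/6) = -299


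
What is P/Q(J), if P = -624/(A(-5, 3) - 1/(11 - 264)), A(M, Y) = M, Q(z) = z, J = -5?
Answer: -9867/395 ≈ -24.980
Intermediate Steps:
P = 9867/79 (P = -624/(-5 - 1/(11 - 264)) = -624/(-5 - 1/(-253)) = -624/(-5 - 1*(-1/253)) = -624/(-5 + 1/253) = -624/(-1264/253) = -624*(-253/1264) = 9867/79 ≈ 124.90)
P/Q(J) = (9867/79)/(-5) = (9867/79)*(-⅕) = -9867/395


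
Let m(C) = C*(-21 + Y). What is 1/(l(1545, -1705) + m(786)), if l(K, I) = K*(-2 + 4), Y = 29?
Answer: 1/9378 ≈ 0.00010663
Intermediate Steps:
m(C) = 8*C (m(C) = C*(-21 + 29) = C*8 = 8*C)
l(K, I) = 2*K (l(K, I) = K*2 = 2*K)
1/(l(1545, -1705) + m(786)) = 1/(2*1545 + 8*786) = 1/(3090 + 6288) = 1/9378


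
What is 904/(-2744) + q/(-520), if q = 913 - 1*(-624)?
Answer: -585951/178360 ≈ -3.2852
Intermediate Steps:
q = 1537 (q = 913 + 624 = 1537)
904/(-2744) + q/(-520) = 904/(-2744) + 1537/(-520) = 904*(-1/2744) + 1537*(-1/520) = -113/343 - 1537/520 = -585951/178360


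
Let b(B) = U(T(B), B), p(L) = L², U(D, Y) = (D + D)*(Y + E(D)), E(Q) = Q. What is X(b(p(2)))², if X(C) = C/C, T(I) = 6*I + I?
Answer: 1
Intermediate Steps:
T(I) = 7*I
U(D, Y) = 2*D*(D + Y) (U(D, Y) = (D + D)*(Y + D) = (2*D)*(D + Y) = 2*D*(D + Y))
b(B) = 112*B² (b(B) = 2*(7*B)*(7*B + B) = 2*(7*B)*(8*B) = 112*B²)
X(C) = 1
X(b(p(2)))² = 1² = 1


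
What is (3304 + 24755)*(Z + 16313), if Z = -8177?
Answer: 228288024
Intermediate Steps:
(3304 + 24755)*(Z + 16313) = (3304 + 24755)*(-8177 + 16313) = 28059*8136 = 228288024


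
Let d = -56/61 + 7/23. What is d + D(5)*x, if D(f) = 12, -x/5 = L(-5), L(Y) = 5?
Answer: -421761/1403 ≈ -300.61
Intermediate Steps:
x = -25 (x = -5*5 = -25)
d = -861/1403 (d = -56*1/61 + 7*(1/23) = -56/61 + 7/23 = -861/1403 ≈ -0.61368)
d + D(5)*x = -861/1403 + 12*(-25) = -861/1403 - 300 = -421761/1403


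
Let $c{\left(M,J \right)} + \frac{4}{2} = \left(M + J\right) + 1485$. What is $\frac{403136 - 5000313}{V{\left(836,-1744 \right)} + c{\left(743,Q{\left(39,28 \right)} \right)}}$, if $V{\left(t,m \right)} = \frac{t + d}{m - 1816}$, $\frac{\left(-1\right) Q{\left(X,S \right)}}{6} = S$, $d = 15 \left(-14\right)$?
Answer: $- \frac{8182975060}{3662927} \approx -2234.0$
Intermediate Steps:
$d = -210$
$Q{\left(X,S \right)} = - 6 S$
$V{\left(t,m \right)} = \frac{-210 + t}{-1816 + m}$ ($V{\left(t,m \right)} = \frac{t - 210}{m - 1816} = \frac{-210 + t}{-1816 + m}$)
$c{\left(M,J \right)} = 1483 + J + M$ ($c{\left(M,J \right)} = -2 + \left(\left(M + J\right) + 1485\right) = -2 + \left(\left(J + M\right) + 1485\right) = -2 + \left(1485 + J + M\right) = 1483 + J + M$)
$\frac{403136 - 5000313}{V{\left(836,-1744 \right)} + c{\left(743,Q{\left(39,28 \right)} \right)}} = \frac{403136 - 5000313}{\frac{-210 + 836}{-1816 - 1744} + \left(1483 - 168 + 743\right)} = - \frac{4597177}{\frac{1}{-3560} \cdot 626 + \left(1483 - 168 + 743\right)} = - \frac{4597177}{\left(- \frac{1}{3560}\right) 626 + 2058} = - \frac{4597177}{- \frac{313}{1780} + 2058} = - \frac{4597177}{\frac{3662927}{1780}} = \left(-4597177\right) \frac{1780}{3662927} = - \frac{8182975060}{3662927}$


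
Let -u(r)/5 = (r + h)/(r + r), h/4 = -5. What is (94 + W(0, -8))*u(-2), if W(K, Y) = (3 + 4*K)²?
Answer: -5665/2 ≈ -2832.5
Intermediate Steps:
h = -20 (h = 4*(-5) = -20)
u(r) = -5*(-20 + r)/(2*r) (u(r) = -5*(r - 20)/(r + r) = -5*(-20 + r)/(2*r))
(94 + W(0, -8))*u(-2) = (94 + (3 + 4*0)²)*(-5/2 + 50/(-2)) = (94 + (3 + 0)²)*(-5/2 + 50*(-½)) = (94 + 3²)*(-5/2 - 25) = (94 + 9)*(-55/2) = 103*(-55/2) = -5665/2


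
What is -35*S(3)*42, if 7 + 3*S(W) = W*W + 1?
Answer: -1470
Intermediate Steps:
S(W) = -2 + W²/3 (S(W) = -7/3 + (W*W + 1)/3 = -7/3 + (W² + 1)/3 = -7/3 + (1 + W²)/3 = -7/3 + (⅓ + W²/3) = -2 + W²/3)
-35*S(3)*42 = -35*(-2 + (⅓)*3²)*42 = -35*(-2 + (⅓)*9)*42 = -35*(-2 + 3)*42 = -35*1*42 = -35*42 = -1470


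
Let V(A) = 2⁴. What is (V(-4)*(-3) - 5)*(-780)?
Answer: 41340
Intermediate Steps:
V(A) = 16
(V(-4)*(-3) - 5)*(-780) = (16*(-3) - 5)*(-780) = (-48 - 5)*(-780) = -53*(-780) = 41340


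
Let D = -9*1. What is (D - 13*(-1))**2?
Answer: 16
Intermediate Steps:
D = -9
(D - 13*(-1))**2 = (-9 - 13*(-1))**2 = (-9 + 13)**2 = 4**2 = 16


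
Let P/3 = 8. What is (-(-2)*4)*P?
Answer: 192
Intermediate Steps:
P = 24 (P = 3*8 = 24)
(-(-2)*4)*P = -(-2)*4*24 = -2*(-4)*24 = 8*24 = 192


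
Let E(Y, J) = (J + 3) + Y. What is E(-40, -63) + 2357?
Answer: 2257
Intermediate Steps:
E(Y, J) = 3 + J + Y (E(Y, J) = (3 + J) + Y = 3 + J + Y)
E(-40, -63) + 2357 = (3 - 63 - 40) + 2357 = -100 + 2357 = 2257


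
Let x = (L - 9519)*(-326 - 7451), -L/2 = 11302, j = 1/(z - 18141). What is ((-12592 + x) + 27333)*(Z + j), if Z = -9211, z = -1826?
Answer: -45948720735533856/19967 ≈ -2.3012e+12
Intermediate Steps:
j = -1/19967 (j = 1/(-1826 - 18141) = 1/(-19967) = -1/19967 ≈ -5.0083e-5)
L = -22604 (L = -2*11302 = -22604)
x = 249820571 (x = (-22604 - 9519)*(-326 - 7451) = -32123*(-7777) = 249820571)
((-12592 + x) + 27333)*(Z + j) = ((-12592 + 249820571) + 27333)*(-9211 - 1/19967) = (249807979 + 27333)*(-183916038/19967) = 249835312*(-183916038/19967) = -45948720735533856/19967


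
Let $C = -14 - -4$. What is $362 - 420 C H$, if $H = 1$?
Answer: $4562$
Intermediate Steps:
$C = -10$ ($C = -14 + 4 = -10$)
$362 - 420 C H = 362 - 420 \left(\left(-10\right) 1\right) = 362 - -4200 = 362 + 4200 = 4562$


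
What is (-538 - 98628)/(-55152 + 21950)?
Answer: 49583/16601 ≈ 2.9867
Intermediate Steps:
(-538 - 98628)/(-55152 + 21950) = -99166/(-33202) = -99166*(-1/33202) = 49583/16601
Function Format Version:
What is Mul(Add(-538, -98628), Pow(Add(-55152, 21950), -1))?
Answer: Rational(49583, 16601) ≈ 2.9867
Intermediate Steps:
Mul(Add(-538, -98628), Pow(Add(-55152, 21950), -1)) = Mul(-99166, Pow(-33202, -1)) = Mul(-99166, Rational(-1, 33202)) = Rational(49583, 16601)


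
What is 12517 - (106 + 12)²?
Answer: -1407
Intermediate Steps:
12517 - (106 + 12)² = 12517 - 1*118² = 12517 - 1*13924 = 12517 - 13924 = -1407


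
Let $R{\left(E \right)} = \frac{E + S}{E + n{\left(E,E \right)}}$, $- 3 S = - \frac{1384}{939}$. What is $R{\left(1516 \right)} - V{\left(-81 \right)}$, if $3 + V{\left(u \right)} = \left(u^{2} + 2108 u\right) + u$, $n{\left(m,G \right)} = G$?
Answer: $\frac{350766634495}{2135286} \approx 1.6427 \cdot 10^{5}$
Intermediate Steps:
$S = \frac{1384}{2817}$ ($S = - \frac{\left(-1384\right) \frac{1}{939}}{3} = \left(- \frac{1}{3}\right) \left(- \frac{1384}{939}\right) = \frac{1384}{2817} \approx 0.4913$)
$V{\left(u \right)} = -3 + u^{2} + 2109 u$ ($V{\left(u \right)} = -3 + \left(\left(u^{2} + 2108 u\right) + u\right) = -3 + \left(u^{2} + 2109 u\right) = -3 + u^{2} + 2109 u$)
$R{\left(E \right)} = \frac{\frac{1384}{2817} + E}{2 E}$ ($R{\left(E \right)} = \frac{E + \frac{1384}{2817}}{E + E} = \frac{\frac{1384}{2817} + E}{2 E}$)
$R{\left(1516 \right)} - V{\left(-81 \right)} = \frac{1384 + 2817 \cdot 1516}{5634 \cdot 1516} - \left(-3 + \left(-81\right)^{2} + 2109 \left(-81\right)\right) = \frac{1}{5634} \cdot \frac{1}{1516} \left(1384 + 4270572\right) - \left(-3 + 6561 - 170829\right) = \frac{1}{5634} \cdot \frac{1}{1516} \cdot 4271956 - -164271 = \frac{1067989}{2135286} + 164271 = \frac{350766634495}{2135286}$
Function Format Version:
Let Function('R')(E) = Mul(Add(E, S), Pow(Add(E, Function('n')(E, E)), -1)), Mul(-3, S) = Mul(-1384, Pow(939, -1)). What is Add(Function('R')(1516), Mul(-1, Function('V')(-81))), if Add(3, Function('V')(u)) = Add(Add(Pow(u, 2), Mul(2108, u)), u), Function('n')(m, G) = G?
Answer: Rational(350766634495, 2135286) ≈ 1.6427e+5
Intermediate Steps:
S = Rational(1384, 2817) (S = Mul(Rational(-1, 3), Mul(-1384, Pow(939, -1))) = Mul(Rational(-1, 3), Mul(-1384, Rational(1, 939))) = Mul(Rational(-1, 3), Rational(-1384, 939)) = Rational(1384, 2817) ≈ 0.49130)
Function('V')(u) = Add(-3, Pow(u, 2), Mul(2109, u)) (Function('V')(u) = Add(-3, Add(Add(Pow(u, 2), Mul(2108, u)), u)) = Add(-3, Add(Pow(u, 2), Mul(2109, u))) = Add(-3, Pow(u, 2), Mul(2109, u)))
Function('R')(E) = Mul(Rational(1, 2), Pow(E, -1), Add(Rational(1384, 2817), E)) (Function('R')(E) = Mul(Add(E, Rational(1384, 2817)), Pow(Add(E, E), -1)) = Mul(Add(Rational(1384, 2817), E), Pow(Mul(2, E), -1)) = Mul(Add(Rational(1384, 2817), E), Mul(Rational(1, 2), Pow(E, -1))) = Mul(Rational(1, 2), Pow(E, -1), Add(Rational(1384, 2817), E)))
Add(Function('R')(1516), Mul(-1, Function('V')(-81))) = Add(Mul(Rational(1, 5634), Pow(1516, -1), Add(1384, Mul(2817, 1516))), Mul(-1, Add(-3, Pow(-81, 2), Mul(2109, -81)))) = Add(Mul(Rational(1, 5634), Rational(1, 1516), Add(1384, 4270572)), Mul(-1, Add(-3, 6561, -170829))) = Add(Mul(Rational(1, 5634), Rational(1, 1516), 4271956), Mul(-1, -164271)) = Add(Rational(1067989, 2135286), 164271) = Rational(350766634495, 2135286)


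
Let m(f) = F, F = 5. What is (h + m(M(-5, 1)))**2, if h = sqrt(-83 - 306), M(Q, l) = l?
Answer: (5 + I*sqrt(389))**2 ≈ -364.0 + 197.23*I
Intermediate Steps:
h = I*sqrt(389) (h = sqrt(-389) = I*sqrt(389) ≈ 19.723*I)
m(f) = 5
(h + m(M(-5, 1)))**2 = (I*sqrt(389) + 5)**2 = (5 + I*sqrt(389))**2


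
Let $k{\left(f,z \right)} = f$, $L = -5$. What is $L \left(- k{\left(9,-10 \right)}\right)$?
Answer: $45$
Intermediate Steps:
$L \left(- k{\left(9,-10 \right)}\right) = - 5 \left(\left(-1\right) 9\right) = \left(-5\right) \left(-9\right) = 45$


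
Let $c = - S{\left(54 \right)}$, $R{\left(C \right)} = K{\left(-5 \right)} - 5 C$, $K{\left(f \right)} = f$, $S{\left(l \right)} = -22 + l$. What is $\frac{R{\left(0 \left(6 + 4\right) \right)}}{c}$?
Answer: $\frac{5}{32} \approx 0.15625$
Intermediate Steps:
$R{\left(C \right)} = -5 - 5 C$
$c = -32$ ($c = - (-22 + 54) = \left(-1\right) 32 = -32$)
$\frac{R{\left(0 \left(6 + 4\right) \right)}}{c} = \frac{-5 - 5 \cdot 0 \left(6 + 4\right)}{-32} = \left(-5 - 5 \cdot 0 \cdot 10\right) \left(- \frac{1}{32}\right) = \left(-5 - 0\right) \left(- \frac{1}{32}\right) = \left(-5 + 0\right) \left(- \frac{1}{32}\right) = \left(-5\right) \left(- \frac{1}{32}\right) = \frac{5}{32}$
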